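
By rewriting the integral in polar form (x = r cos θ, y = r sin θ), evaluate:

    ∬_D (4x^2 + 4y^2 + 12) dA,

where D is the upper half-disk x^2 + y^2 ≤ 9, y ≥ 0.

The region D is 0 ≤ r ≤ 3, 0 ≤ θ ≤ π in polar coordinates, where x = r cos(θ), y = r sin(θ), and dA = r dr dθ.

Under the substitution, the integrand becomes 4r^2 + 12, so

    ∬_D (4x^2 + 4y^2 + 12) dA = ∫_{0}^{π} ∫_{0}^{3} (4r^2 + 12) · r dr dθ.

Inner integral (in r): ∫_{0}^{3} (4r^2 + 12) · r dr = 135.

Outer integral (in θ): ∫_{0}^{π} (135) dθ = 135π.

Therefore ∬_D (4x^2 + 4y^2 + 12) dA = 135π.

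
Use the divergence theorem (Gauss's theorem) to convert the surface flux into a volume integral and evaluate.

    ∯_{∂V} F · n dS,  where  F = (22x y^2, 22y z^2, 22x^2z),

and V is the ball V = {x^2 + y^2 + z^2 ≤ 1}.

By the divergence theorem,

    ∯_{∂V} F · n dS = ∭_V (∇ · F) dV.

Compute the divergence:
    ∇ · F = ∂F_x/∂x + ∂F_y/∂y + ∂F_z/∂z = 22y^2 + 22z^2 + 22x^2 = 22x^2 + 22y^2 + 22z^2.

In spherical coordinates, x = ρ sin(φ) cos(θ), y = ρ sin(φ) sin(θ), z = ρ cos(φ), dV = ρ^2 sin(φ) dρ dφ dθ, with 0 ≤ ρ ≤ 1, 0 ≤ φ ≤ π, 0 ≤ θ ≤ 2π.

The integrand, after substitution and multiplying by the volume element, becomes (22ρ^2) · ρ^2 sin(φ), so

    ∭_V (∇·F) dV = ∫_0^{2π} ∫_0^{π} ∫_0^{1} (22ρ^2) · ρ^2 sin(φ) dρ dφ dθ.

Inner (ρ from 0 to 1): 22sin(φ)/5.
Middle (φ from 0 to π): 44/5.
Outer (θ from 0 to 2π): 88π/5.

Therefore ∯_{∂V} F · n dS = 88π/5.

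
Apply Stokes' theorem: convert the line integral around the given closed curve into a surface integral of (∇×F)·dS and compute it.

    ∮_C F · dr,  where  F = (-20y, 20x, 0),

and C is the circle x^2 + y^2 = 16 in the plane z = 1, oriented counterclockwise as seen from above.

Let S be the flat disk x^2 + y^2 ≤ 16 in the plane z = 1, with upward unit normal n̂ = ẑ. By Stokes' theorem,

    ∮_C F · dr = ∬_S (∇ × F) · n̂ dS = ∬_D (curl F)_z dA,

where D is the disk x^2 + y^2 ≤ 16.

Compute the curl of F = (-20y, 20x, 0):
    (∇ × F)_x = ∂F_z/∂y - ∂F_y/∂z = 0,
    (∇ × F)_y = ∂F_x/∂z - ∂F_z/∂x = 0,
    (∇ × F)_z = ∂F_y/∂x - ∂F_x/∂y = 40.

On z = 1, (curl F)_z = 40.

Convert to polar (x = r cos θ, y = r sin θ, dA = r dr dθ); the integrand becomes 40, so

    ∬_D (curl F)_z dA = ∫_0^{2π} ∫_0^{4} (40) · r dr dθ.

Inner (r from 0 to 4): 320.
Outer (θ from 0 to 2π): 640π.

Therefore ∮_C F · dr = 640π.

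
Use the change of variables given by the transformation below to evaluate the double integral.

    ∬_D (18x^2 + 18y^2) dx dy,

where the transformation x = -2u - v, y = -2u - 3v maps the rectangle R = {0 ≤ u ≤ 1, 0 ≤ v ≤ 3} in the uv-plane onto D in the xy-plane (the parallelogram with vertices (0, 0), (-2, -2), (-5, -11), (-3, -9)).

Compute the Jacobian determinant of (x, y) with respect to (u, v):

    ∂(x,y)/∂(u,v) = | -2  -1 | = (-2)(-3) - (-1)(-2) = 4.
                   | -2  -3 |

Its absolute value is |J| = 4 (the area scaling factor).

Substituting x = -2u - v, y = -2u - 3v into the integrand,

    18x^2 + 18y^2 → 144u^2 + 288u v + 180v^2,

so the integral becomes

    ∬_R (144u^2 + 288u v + 180v^2) · |J| du dv = ∫_0^1 ∫_0^3 (576u^2 + 1152u v + 720v^2) dv du.

Inner (v): 1728u^2 + 5184u + 6480.
Outer (u): 9648.

Therefore ∬_D (18x^2 + 18y^2) dx dy = 9648.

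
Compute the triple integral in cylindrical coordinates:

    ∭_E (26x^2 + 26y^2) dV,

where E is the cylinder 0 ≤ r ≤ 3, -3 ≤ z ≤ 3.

In cylindrical coordinates, x = r cos(θ), y = r sin(θ), z = z, and dV = r dr dθ dz.

The integrand becomes 26r^2, so

    ∭_E (26x^2 + 26y^2) dV = ∫_{0}^{2π} ∫_{0}^{3} ∫_{-3}^{3} (26r^2) · r dz dr dθ.

Inner (z): 156r^3.
Middle (r from 0 to 3): 3159.
Outer (θ): 6318π.

Therefore the triple integral equals 6318π.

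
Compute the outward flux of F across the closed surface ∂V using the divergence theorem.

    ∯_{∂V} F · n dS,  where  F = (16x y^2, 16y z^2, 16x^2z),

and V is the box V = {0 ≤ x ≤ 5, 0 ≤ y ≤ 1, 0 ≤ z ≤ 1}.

By the divergence theorem,

    ∯_{∂V} F · n dS = ∭_V (∇ · F) dV.

Compute the divergence:
    ∇ · F = ∂F_x/∂x + ∂F_y/∂y + ∂F_z/∂z = 16y^2 + 16z^2 + 16x^2 = 16x^2 + 16y^2 + 16z^2.

V is a rectangular box, so dV = dx dy dz with 0 ≤ x ≤ 5, 0 ≤ y ≤ 1, 0 ≤ z ≤ 1.

Integrate (16x^2 + 16y^2 + 16z^2) over V as an iterated integral:

    ∭_V (∇·F) dV = ∫_0^{5} ∫_0^{1} ∫_0^{1} (16x^2 + 16y^2 + 16z^2) dz dy dx.

Inner (z from 0 to 1): 16x^2 + 16y^2 + 16/3.
Middle (y from 0 to 1): 16x^2 + 32/3.
Outer (x from 0 to 5): 720.

Therefore ∯_{∂V} F · n dS = 720.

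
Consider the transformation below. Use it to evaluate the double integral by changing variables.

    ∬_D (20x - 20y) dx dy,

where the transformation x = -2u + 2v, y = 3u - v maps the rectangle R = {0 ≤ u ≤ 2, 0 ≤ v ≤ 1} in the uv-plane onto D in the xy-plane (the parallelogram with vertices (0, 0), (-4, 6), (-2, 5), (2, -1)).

Compute the Jacobian determinant of (x, y) with respect to (u, v):

    ∂(x,y)/∂(u,v) = | -2  2 | = (-2)(-1) - (2)(3) = -4.
                   | 3  -1 |

Its absolute value is |J| = 4 (the area scaling factor).

Substituting x = -2u + 2v, y = 3u - v into the integrand,

    20x - 20y → -100u + 60v,

so the integral becomes

    ∬_R (-100u + 60v) · |J| du dv = ∫_0^2 ∫_0^1 (-400u + 240v) dv du.

Inner (v): 120 - 400u.
Outer (u): -560.

Therefore ∬_D (20x - 20y) dx dy = -560.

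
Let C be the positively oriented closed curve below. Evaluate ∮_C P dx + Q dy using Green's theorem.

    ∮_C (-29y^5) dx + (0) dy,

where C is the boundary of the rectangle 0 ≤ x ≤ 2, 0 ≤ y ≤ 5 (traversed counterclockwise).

Green's theorem converts the closed line integral into a double integral over the enclosed region D:

    ∮_C P dx + Q dy = ∬_D (∂Q/∂x - ∂P/∂y) dA.

Here P = -29y^5, Q = 0, so

    ∂Q/∂x = 0,    ∂P/∂y = -145y^4,
    ∂Q/∂x - ∂P/∂y = 145y^4.

D is the region 0 ≤ x ≤ 2, 0 ≤ y ≤ 5. Evaluating the double integral:

    ∬_D (145y^4) dA = ∫_0^{2} ∫_0^{5} (145y^4) dy dx.

Inner (y from 0 to 5): 90625.
Outer (x from 0 to 2): 181250.

Therefore ∮_C P dx + Q dy = 181250.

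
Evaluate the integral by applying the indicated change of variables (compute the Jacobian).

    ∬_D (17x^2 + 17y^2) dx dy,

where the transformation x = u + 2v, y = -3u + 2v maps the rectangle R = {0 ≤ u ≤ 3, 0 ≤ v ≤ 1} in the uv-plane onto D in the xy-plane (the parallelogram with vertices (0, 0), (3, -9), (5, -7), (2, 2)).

Compute the Jacobian determinant of (x, y) with respect to (u, v):

    ∂(x,y)/∂(u,v) = | 1  2 | = (1)(2) - (2)(-3) = 8.
                   | -3  2 |

Its absolute value is |J| = 8 (the area scaling factor).

Substituting x = u + 2v, y = -3u + 2v into the integrand,

    17x^2 + 17y^2 → 170u^2 - 136u v + 136v^2,

so the integral becomes

    ∬_R (170u^2 - 136u v + 136v^2) · |J| du dv = ∫_0^3 ∫_0^1 (1360u^2 - 1088u v + 1088v^2) dv du.

Inner (v): 1360u^2 - 544u + 1088/3.
Outer (u): 10880.

Therefore ∬_D (17x^2 + 17y^2) dx dy = 10880.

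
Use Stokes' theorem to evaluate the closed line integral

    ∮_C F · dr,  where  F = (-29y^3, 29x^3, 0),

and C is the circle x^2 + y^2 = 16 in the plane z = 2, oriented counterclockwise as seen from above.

Let S be the flat disk x^2 + y^2 ≤ 16 in the plane z = 2, with upward unit normal n̂ = ẑ. By Stokes' theorem,

    ∮_C F · dr = ∬_S (∇ × F) · n̂ dS = ∬_D (curl F)_z dA,

where D is the disk x^2 + y^2 ≤ 16.

Compute the curl of F = (-29y^3, 29x^3, 0):
    (∇ × F)_x = ∂F_z/∂y - ∂F_y/∂z = 0,
    (∇ × F)_y = ∂F_x/∂z - ∂F_z/∂x = 0,
    (∇ × F)_z = ∂F_y/∂x - ∂F_x/∂y = 87x^2 + 87y^2.

On z = 2, (curl F)_z = 87x^2 + 87y^2.

Convert to polar (x = r cos θ, y = r sin θ, dA = r dr dθ); the integrand becomes 87r^2, so

    ∬_D (curl F)_z dA = ∫_0^{2π} ∫_0^{4} (87r^2) · r dr dθ.

Inner (r from 0 to 4): 5568.
Outer (θ from 0 to 2π): 11136π.

Therefore ∮_C F · dr = 11136π.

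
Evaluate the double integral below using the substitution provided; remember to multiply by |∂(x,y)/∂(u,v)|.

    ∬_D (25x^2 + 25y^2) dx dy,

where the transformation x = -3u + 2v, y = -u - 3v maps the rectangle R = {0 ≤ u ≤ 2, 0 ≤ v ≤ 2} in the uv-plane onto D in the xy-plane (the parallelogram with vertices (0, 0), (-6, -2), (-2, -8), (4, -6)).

Compute the Jacobian determinant of (x, y) with respect to (u, v):

    ∂(x,y)/∂(u,v) = | -3  2 | = (-3)(-3) - (2)(-1) = 11.
                   | -1  -3 |

Its absolute value is |J| = 11 (the area scaling factor).

Substituting x = -3u + 2v, y = -u - 3v into the integrand,

    25x^2 + 25y^2 → 250u^2 - 150u v + 325v^2,

so the integral becomes

    ∬_R (250u^2 - 150u v + 325v^2) · |J| du dv = ∫_0^2 ∫_0^2 (2750u^2 - 1650u v + 3575v^2) dv du.

Inner (v): 5500u^2 - 3300u + 28600/3.
Outer (u): 81400/3.

Therefore ∬_D (25x^2 + 25y^2) dx dy = 81400/3.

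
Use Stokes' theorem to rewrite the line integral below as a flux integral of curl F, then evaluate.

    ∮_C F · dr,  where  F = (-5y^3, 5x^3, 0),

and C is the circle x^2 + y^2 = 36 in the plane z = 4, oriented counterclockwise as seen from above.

Let S be the flat disk x^2 + y^2 ≤ 36 in the plane z = 4, with upward unit normal n̂ = ẑ. By Stokes' theorem,

    ∮_C F · dr = ∬_S (∇ × F) · n̂ dS = ∬_D (curl F)_z dA,

where D is the disk x^2 + y^2 ≤ 36.

Compute the curl of F = (-5y^3, 5x^3, 0):
    (∇ × F)_x = ∂F_z/∂y - ∂F_y/∂z = 0,
    (∇ × F)_y = ∂F_x/∂z - ∂F_z/∂x = 0,
    (∇ × F)_z = ∂F_y/∂x - ∂F_x/∂y = 15x^2 + 15y^2.

On z = 4, (curl F)_z = 15x^2 + 15y^2.

Convert to polar (x = r cos θ, y = r sin θ, dA = r dr dθ); the integrand becomes 15r^2, so

    ∬_D (curl F)_z dA = ∫_0^{2π} ∫_0^{6} (15r^2) · r dr dθ.

Inner (r from 0 to 6): 4860.
Outer (θ from 0 to 2π): 9720π.

Therefore ∮_C F · dr = 9720π.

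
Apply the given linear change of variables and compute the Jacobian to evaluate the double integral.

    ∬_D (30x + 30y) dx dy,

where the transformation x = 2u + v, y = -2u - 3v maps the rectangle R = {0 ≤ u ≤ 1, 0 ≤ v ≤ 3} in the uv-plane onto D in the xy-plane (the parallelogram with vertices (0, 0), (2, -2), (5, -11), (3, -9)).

Compute the Jacobian determinant of (x, y) with respect to (u, v):

    ∂(x,y)/∂(u,v) = | 2  1 | = (2)(-3) - (1)(-2) = -4.
                   | -2  -3 |

Its absolute value is |J| = 4 (the area scaling factor).

Substituting x = 2u + v, y = -2u - 3v into the integrand,

    30x + 30y → -60v,

so the integral becomes

    ∬_R (-60v) · |J| du dv = ∫_0^1 ∫_0^3 (-240v) dv du.

Inner (v): -1080.
Outer (u): -1080.

Therefore ∬_D (30x + 30y) dx dy = -1080.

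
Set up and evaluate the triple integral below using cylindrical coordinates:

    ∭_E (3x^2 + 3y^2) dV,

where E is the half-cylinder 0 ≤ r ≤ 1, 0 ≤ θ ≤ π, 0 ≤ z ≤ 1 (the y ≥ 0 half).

In cylindrical coordinates, x = r cos(θ), y = r sin(θ), z = z, and dV = r dr dθ dz.

The integrand becomes 3r^2, so

    ∭_E (3x^2 + 3y^2) dV = ∫_{0}^{π} ∫_{0}^{1} ∫_{0}^{1} (3r^2) · r dz dr dθ.

Inner (z): 3r^3.
Middle (r from 0 to 1): 3/4.
Outer (θ): 3π/4.

Therefore the triple integral equals 3π/4.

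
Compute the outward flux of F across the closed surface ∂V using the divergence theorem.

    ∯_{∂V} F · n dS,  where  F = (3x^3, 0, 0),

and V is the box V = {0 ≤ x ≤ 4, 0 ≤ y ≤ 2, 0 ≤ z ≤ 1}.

By the divergence theorem,

    ∯_{∂V} F · n dS = ∭_V (∇ · F) dV.

Compute the divergence:
    ∇ · F = ∂F_x/∂x + ∂F_y/∂y + ∂F_z/∂z = 9x^2 + 0 + 0 = 9x^2.

V is a rectangular box, so dV = dx dy dz with 0 ≤ x ≤ 4, 0 ≤ y ≤ 2, 0 ≤ z ≤ 1.

Integrate (9x^2) over V as an iterated integral:

    ∭_V (∇·F) dV = ∫_0^{4} ∫_0^{2} ∫_0^{1} (9x^2) dz dy dx.

Inner (z from 0 to 1): 9x^2.
Middle (y from 0 to 2): 18x^2.
Outer (x from 0 to 4): 384.

Therefore ∯_{∂V} F · n dS = 384.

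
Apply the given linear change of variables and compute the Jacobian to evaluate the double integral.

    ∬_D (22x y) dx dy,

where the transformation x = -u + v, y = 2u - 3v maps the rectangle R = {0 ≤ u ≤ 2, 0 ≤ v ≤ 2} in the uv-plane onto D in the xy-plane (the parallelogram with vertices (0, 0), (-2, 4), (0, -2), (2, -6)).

Compute the Jacobian determinant of (x, y) with respect to (u, v):

    ∂(x,y)/∂(u,v) = | -1  1 | = (-1)(-3) - (1)(2) = 1.
                   | 2  -3 |

Its absolute value is |J| = 1 (the area scaling factor).

Substituting x = -u + v, y = 2u - 3v into the integrand,

    22x y → -44u^2 + 110u v - 66v^2,

so the integral becomes

    ∬_R (-44u^2 + 110u v - 66v^2) · |J| du dv = ∫_0^2 ∫_0^2 (-44u^2 + 110u v - 66v^2) dv du.

Inner (v): -88u^2 + 220u - 176.
Outer (u): -440/3.

Therefore ∬_D (22x y) dx dy = -440/3.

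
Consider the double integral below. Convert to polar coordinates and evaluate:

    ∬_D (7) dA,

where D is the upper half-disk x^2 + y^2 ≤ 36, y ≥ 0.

The region D is 0 ≤ r ≤ 6, 0 ≤ θ ≤ π in polar coordinates, where x = r cos(θ), y = r sin(θ), and dA = r dr dθ.

Under the substitution, the integrand becomes 7, so

    ∬_D (7) dA = ∫_{0}^{π} ∫_{0}^{6} (7) · r dr dθ.

Inner integral (in r): ∫_{0}^{6} (7) · r dr = 126.

Outer integral (in θ): ∫_{0}^{π} (126) dθ = 126π.

Therefore ∬_D (7) dA = 126π.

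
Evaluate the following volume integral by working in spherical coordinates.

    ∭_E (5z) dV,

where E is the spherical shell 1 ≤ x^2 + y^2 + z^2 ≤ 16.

In spherical coordinates, x = ρ sin(φ) cos(θ), y = ρ sin(φ) sin(θ), z = ρ cos(φ), and dV = ρ^2 sin(φ) dρ dφ dθ.

The integrand becomes 5ρ cos(φ), so

    ∭_E (5z) dV = ∫_{0}^{2π} ∫_{0}^{π} ∫_{1}^{4} (5ρ cos(φ)) · ρ^2 sin(φ) dρ dφ dθ.

Inner (ρ): 1275sin(2φ)/8.
Middle (φ): 0.
Outer (θ): 0.

Therefore the triple integral equals 0.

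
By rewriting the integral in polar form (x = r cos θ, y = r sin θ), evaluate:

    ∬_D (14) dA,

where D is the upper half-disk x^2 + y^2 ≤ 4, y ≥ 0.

The region D is 0 ≤ r ≤ 2, 0 ≤ θ ≤ π in polar coordinates, where x = r cos(θ), y = r sin(θ), and dA = r dr dθ.

Under the substitution, the integrand becomes 14, so

    ∬_D (14) dA = ∫_{0}^{π} ∫_{0}^{2} (14) · r dr dθ.

Inner integral (in r): ∫_{0}^{2} (14) · r dr = 28.

Outer integral (in θ): ∫_{0}^{π} (28) dθ = 28π.

Therefore ∬_D (14) dA = 28π.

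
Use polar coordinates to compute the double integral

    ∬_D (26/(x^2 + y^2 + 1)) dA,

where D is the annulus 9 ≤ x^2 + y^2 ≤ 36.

The region D is 3 ≤ r ≤ 6, 0 ≤ θ ≤ 2π in polar coordinates, where x = r cos(θ), y = r sin(θ), and dA = r dr dθ.

Under the substitution, the integrand becomes 26/(r^2 + 1), so

    ∬_D (26/(x^2 + y^2 + 1)) dA = ∫_{0}^{2π} ∫_{3}^{6} (26/(r^2 + 1)) · r dr dθ.

Inner integral (in r): ∫_{3}^{6} (26/(r^2 + 1)) · r dr = log(243569224216081305397/10000000000000).

Outer integral (in θ): ∫_{0}^{2π} (log(243569224216081305397/10000000000000)) dθ = log((243569224216081305397/10000000000000)^(2π)).

Therefore ∬_D (26/(x^2 + y^2 + 1)) dA = log((243569224216081305397/10000000000000)^(2π)).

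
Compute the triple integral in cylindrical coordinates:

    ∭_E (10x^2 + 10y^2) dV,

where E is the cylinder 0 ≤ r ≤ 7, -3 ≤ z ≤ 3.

In cylindrical coordinates, x = r cos(θ), y = r sin(θ), z = z, and dV = r dr dθ dz.

The integrand becomes 10r^2, so

    ∭_E (10x^2 + 10y^2) dV = ∫_{0}^{2π} ∫_{0}^{7} ∫_{-3}^{3} (10r^2) · r dz dr dθ.

Inner (z): 60r^3.
Middle (r from 0 to 7): 36015.
Outer (θ): 72030π.

Therefore the triple integral equals 72030π.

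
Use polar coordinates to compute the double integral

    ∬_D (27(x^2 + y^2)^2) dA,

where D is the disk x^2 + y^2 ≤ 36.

The region D is 0 ≤ r ≤ 6, 0 ≤ θ ≤ 2π in polar coordinates, where x = r cos(θ), y = r sin(θ), and dA = r dr dθ.

Under the substitution, the integrand becomes 27r^4, so

    ∬_D (27(x^2 + y^2)^2) dA = ∫_{0}^{2π} ∫_{0}^{6} (27r^4) · r dr dθ.

Inner integral (in r): ∫_{0}^{6} (27r^4) · r dr = 209952.

Outer integral (in θ): ∫_{0}^{2π} (209952) dθ = 419904π.

Therefore ∬_D (27(x^2 + y^2)^2) dA = 419904π.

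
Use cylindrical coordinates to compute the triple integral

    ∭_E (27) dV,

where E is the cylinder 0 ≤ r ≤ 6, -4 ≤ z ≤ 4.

In cylindrical coordinates, x = r cos(θ), y = r sin(θ), z = z, and dV = r dr dθ dz.

The integrand becomes 27, so

    ∭_E (27) dV = ∫_{0}^{2π} ∫_{0}^{6} ∫_{-4}^{4} (27) · r dz dr dθ.

Inner (z): 216r.
Middle (r from 0 to 6): 3888.
Outer (θ): 7776π.

Therefore the triple integral equals 7776π.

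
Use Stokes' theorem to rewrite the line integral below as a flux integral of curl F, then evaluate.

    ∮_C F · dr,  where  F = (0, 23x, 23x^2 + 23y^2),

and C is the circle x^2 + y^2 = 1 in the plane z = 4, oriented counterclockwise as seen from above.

Let S be the flat disk x^2 + y^2 ≤ 1 in the plane z = 4, with upward unit normal n̂ = ẑ. By Stokes' theorem,

    ∮_C F · dr = ∬_S (∇ × F) · n̂ dS = ∬_D (curl F)_z dA,

where D is the disk x^2 + y^2 ≤ 1.

Compute the curl of F = (0, 23x, 23x^2 + 23y^2):
    (∇ × F)_x = ∂F_z/∂y - ∂F_y/∂z = 46y,
    (∇ × F)_y = ∂F_x/∂z - ∂F_z/∂x = -46x,
    (∇ × F)_z = ∂F_y/∂x - ∂F_x/∂y = 23.

On z = 4, (curl F)_z = 23.

Convert to polar (x = r cos θ, y = r sin θ, dA = r dr dθ); the integrand becomes 23, so

    ∬_D (curl F)_z dA = ∫_0^{2π} ∫_0^{1} (23) · r dr dθ.

Inner (r from 0 to 1): 23/2.
Outer (θ from 0 to 2π): 23π.

Therefore ∮_C F · dr = 23π.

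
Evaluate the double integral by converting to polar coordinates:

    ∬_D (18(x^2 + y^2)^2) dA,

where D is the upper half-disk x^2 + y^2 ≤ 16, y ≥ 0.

The region D is 0 ≤ r ≤ 4, 0 ≤ θ ≤ π in polar coordinates, where x = r cos(θ), y = r sin(θ), and dA = r dr dθ.

Under the substitution, the integrand becomes 18r^4, so

    ∬_D (18(x^2 + y^2)^2) dA = ∫_{0}^{π} ∫_{0}^{4} (18r^4) · r dr dθ.

Inner integral (in r): ∫_{0}^{4} (18r^4) · r dr = 12288.

Outer integral (in θ): ∫_{0}^{π} (12288) dθ = 12288π.

Therefore ∬_D (18(x^2 + y^2)^2) dA = 12288π.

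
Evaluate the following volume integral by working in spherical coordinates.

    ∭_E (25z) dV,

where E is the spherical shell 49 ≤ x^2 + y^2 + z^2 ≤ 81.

In spherical coordinates, x = ρ sin(φ) cos(θ), y = ρ sin(φ) sin(θ), z = ρ cos(φ), and dV = ρ^2 sin(φ) dρ dφ dθ.

The integrand becomes 25ρ cos(φ), so

    ∭_E (25z) dV = ∫_{0}^{2π} ∫_{0}^{π} ∫_{7}^{9} (25ρ cos(φ)) · ρ^2 sin(φ) dρ dφ dθ.

Inner (ρ): 13000sin(2φ).
Middle (φ): 0.
Outer (θ): 0.

Therefore the triple integral equals 0.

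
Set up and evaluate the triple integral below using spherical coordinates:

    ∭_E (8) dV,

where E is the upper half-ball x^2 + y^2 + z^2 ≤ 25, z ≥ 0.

In spherical coordinates, x = ρ sin(φ) cos(θ), y = ρ sin(φ) sin(θ), z = ρ cos(φ), and dV = ρ^2 sin(φ) dρ dφ dθ.

The integrand becomes 8, so

    ∭_E (8) dV = ∫_{0}^{2π} ∫_{0}^{π/2} ∫_{0}^{5} (8) · ρ^2 sin(φ) dρ dφ dθ.

Inner (ρ): 1000sin(φ)/3.
Middle (φ): 1000/3.
Outer (θ): 2000π/3.

Therefore the triple integral equals 2000π/3.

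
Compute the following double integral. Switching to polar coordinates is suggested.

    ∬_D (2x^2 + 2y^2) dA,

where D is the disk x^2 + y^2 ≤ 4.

The region D is 0 ≤ r ≤ 2, 0 ≤ θ ≤ 2π in polar coordinates, where x = r cos(θ), y = r sin(θ), and dA = r dr dθ.

Under the substitution, the integrand becomes 2r^2, so

    ∬_D (2x^2 + 2y^2) dA = ∫_{0}^{2π} ∫_{0}^{2} (2r^2) · r dr dθ.

Inner integral (in r): ∫_{0}^{2} (2r^2) · r dr = 8.

Outer integral (in θ): ∫_{0}^{2π} (8) dθ = 16π.

Therefore ∬_D (2x^2 + 2y^2) dA = 16π.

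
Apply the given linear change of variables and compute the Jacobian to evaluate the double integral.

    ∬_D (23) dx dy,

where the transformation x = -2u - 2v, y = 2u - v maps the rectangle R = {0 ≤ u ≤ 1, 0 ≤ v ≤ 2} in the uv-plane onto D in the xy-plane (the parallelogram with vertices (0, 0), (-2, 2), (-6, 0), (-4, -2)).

Compute the Jacobian determinant of (x, y) with respect to (u, v):

    ∂(x,y)/∂(u,v) = | -2  -2 | = (-2)(-1) - (-2)(2) = 6.
                   | 2  -1 |

Its absolute value is |J| = 6 (the area scaling factor).

Substituting x = -2u - 2v, y = 2u - v into the integrand,

    23 → 23,

so the integral becomes

    ∬_R (23) · |J| du dv = ∫_0^1 ∫_0^2 (138) dv du.

Inner (v): 276.
Outer (u): 276.

Therefore ∬_D (23) dx dy = 276.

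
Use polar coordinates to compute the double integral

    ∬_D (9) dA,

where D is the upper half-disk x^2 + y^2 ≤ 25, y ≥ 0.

The region D is 0 ≤ r ≤ 5, 0 ≤ θ ≤ π in polar coordinates, where x = r cos(θ), y = r sin(θ), and dA = r dr dθ.

Under the substitution, the integrand becomes 9, so

    ∬_D (9) dA = ∫_{0}^{π} ∫_{0}^{5} (9) · r dr dθ.

Inner integral (in r): ∫_{0}^{5} (9) · r dr = 225/2.

Outer integral (in θ): ∫_{0}^{π} (225/2) dθ = 225π/2.

Therefore ∬_D (9) dA = 225π/2.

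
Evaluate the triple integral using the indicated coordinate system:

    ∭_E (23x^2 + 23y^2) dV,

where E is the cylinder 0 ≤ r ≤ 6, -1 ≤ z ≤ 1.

In cylindrical coordinates, x = r cos(θ), y = r sin(θ), z = z, and dV = r dr dθ dz.

The integrand becomes 23r^2, so

    ∭_E (23x^2 + 23y^2) dV = ∫_{0}^{2π} ∫_{0}^{6} ∫_{-1}^{1} (23r^2) · r dz dr dθ.

Inner (z): 46r^3.
Middle (r from 0 to 6): 14904.
Outer (θ): 29808π.

Therefore the triple integral equals 29808π.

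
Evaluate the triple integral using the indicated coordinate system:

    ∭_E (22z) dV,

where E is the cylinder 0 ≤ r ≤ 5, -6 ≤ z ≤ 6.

In cylindrical coordinates, x = r cos(θ), y = r sin(θ), z = z, and dV = r dr dθ dz.

The integrand becomes 22z, so

    ∭_E (22z) dV = ∫_{0}^{2π} ∫_{0}^{5} ∫_{-6}^{6} (22z) · r dz dr dθ.

Inner (z): 0.
Middle (r from 0 to 5): 0.
Outer (θ): 0.

Therefore the triple integral equals 0.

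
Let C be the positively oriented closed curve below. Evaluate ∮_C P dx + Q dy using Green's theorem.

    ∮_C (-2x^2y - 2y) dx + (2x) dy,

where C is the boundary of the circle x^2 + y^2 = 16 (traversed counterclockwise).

Green's theorem converts the closed line integral into a double integral over the enclosed region D:

    ∮_C P dx + Q dy = ∬_D (∂Q/∂x - ∂P/∂y) dA.

Here P = -2x^2y - 2y, Q = 2x, so

    ∂Q/∂x = 2,    ∂P/∂y = -2x^2 - 2,
    ∂Q/∂x - ∂P/∂y = 2x^2 + 4.

D is the region x^2 + y^2 ≤ 16. Evaluating the double integral:

In polar coordinates (x = r cos θ, y = r sin θ, dA = r dr dθ) the integrand becomes 2r^2cos(θ)^2 + 4, so

    ∬_D (2x^2 + 4) dA = ∫_0^{2π} ∫_0^{4} (2r^2cos(θ)^2 + 4) · r dr dθ.

Inner (r from 0 to 4): 128cos(θ)^2 + 32.
Outer (θ from 0 to 2π): 192π.

Therefore ∮_C P dx + Q dy = 192π.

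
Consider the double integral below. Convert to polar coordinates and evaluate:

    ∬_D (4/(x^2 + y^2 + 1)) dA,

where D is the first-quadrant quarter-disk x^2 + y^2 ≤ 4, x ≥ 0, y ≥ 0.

The region D is 0 ≤ r ≤ 2, 0 ≤ θ ≤ π/2 in polar coordinates, where x = r cos(θ), y = r sin(θ), and dA = r dr dθ.

Under the substitution, the integrand becomes 4/(r^2 + 1), so

    ∬_D (4/(x^2 + y^2 + 1)) dA = ∫_{0}^{π/2} ∫_{0}^{2} (4/(r^2 + 1)) · r dr dθ.

Inner integral (in r): ∫_{0}^{2} (4/(r^2 + 1)) · r dr = log(25).

Outer integral (in θ): ∫_{0}^{π/2} (log(25)) dθ = π log(5).

Therefore ∬_D (4/(x^2 + y^2 + 1)) dA = π log(5).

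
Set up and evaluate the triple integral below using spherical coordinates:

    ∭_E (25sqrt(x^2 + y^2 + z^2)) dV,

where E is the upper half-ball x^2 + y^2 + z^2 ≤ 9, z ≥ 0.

In spherical coordinates, x = ρ sin(φ) cos(θ), y = ρ sin(φ) sin(θ), z = ρ cos(φ), and dV = ρ^2 sin(φ) dρ dφ dθ.

The integrand becomes 25ρ, so

    ∭_E (25sqrt(x^2 + y^2 + z^2)) dV = ∫_{0}^{2π} ∫_{0}^{π/2} ∫_{0}^{3} (25ρ) · ρ^2 sin(φ) dρ dφ dθ.

Inner (ρ): 2025sin(φ)/4.
Middle (φ): 2025/4.
Outer (θ): 2025π/2.

Therefore the triple integral equals 2025π/2.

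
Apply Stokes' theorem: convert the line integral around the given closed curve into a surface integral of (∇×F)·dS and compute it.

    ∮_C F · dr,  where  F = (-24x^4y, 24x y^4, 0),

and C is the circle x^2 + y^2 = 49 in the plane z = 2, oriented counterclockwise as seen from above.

Let S be the flat disk x^2 + y^2 ≤ 49 in the plane z = 2, with upward unit normal n̂ = ẑ. By Stokes' theorem,

    ∮_C F · dr = ∬_S (∇ × F) · n̂ dS = ∬_D (curl F)_z dA,

where D is the disk x^2 + y^2 ≤ 49.

Compute the curl of F = (-24x^4y, 24x y^4, 0):
    (∇ × F)_x = ∂F_z/∂y - ∂F_y/∂z = 0,
    (∇ × F)_y = ∂F_x/∂z - ∂F_z/∂x = 0,
    (∇ × F)_z = ∂F_y/∂x - ∂F_x/∂y = 24x^4 + 24y^4.

On z = 2, (curl F)_z = 24x^4 + 24y^4.

Convert to polar (x = r cos θ, y = r sin θ, dA = r dr dθ); the integrand becomes 24r^4(sin(θ)^4 + cos(θ)^4), so

    ∬_D (curl F)_z dA = ∫_0^{2π} ∫_0^{7} (24r^4(sin(θ)^4 + cos(θ)^4)) · r dr dθ.

Inner (r from 0 to 7): 470596sin(θ)^4 + 470596cos(θ)^4.
Outer (θ from 0 to 2π): 705894π.

Therefore ∮_C F · dr = 705894π.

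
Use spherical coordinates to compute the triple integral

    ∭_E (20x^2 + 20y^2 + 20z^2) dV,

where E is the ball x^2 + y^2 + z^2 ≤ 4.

In spherical coordinates, x = ρ sin(φ) cos(θ), y = ρ sin(φ) sin(θ), z = ρ cos(φ), and dV = ρ^2 sin(φ) dρ dφ dθ.

The integrand becomes 20ρ^2, so

    ∭_E (20x^2 + 20y^2 + 20z^2) dV = ∫_{0}^{2π} ∫_{0}^{π} ∫_{0}^{2} (20ρ^2) · ρ^2 sin(φ) dρ dφ dθ.

Inner (ρ): 128sin(φ).
Middle (φ): 256.
Outer (θ): 512π.

Therefore the triple integral equals 512π.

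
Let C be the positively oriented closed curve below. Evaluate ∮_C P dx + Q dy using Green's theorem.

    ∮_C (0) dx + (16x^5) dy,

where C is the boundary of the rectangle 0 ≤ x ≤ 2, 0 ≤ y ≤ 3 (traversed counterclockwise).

Green's theorem converts the closed line integral into a double integral over the enclosed region D:

    ∮_C P dx + Q dy = ∬_D (∂Q/∂x - ∂P/∂y) dA.

Here P = 0, Q = 16x^5, so

    ∂Q/∂x = 80x^4,    ∂P/∂y = 0,
    ∂Q/∂x - ∂P/∂y = 80x^4.

D is the region 0 ≤ x ≤ 2, 0 ≤ y ≤ 3. Evaluating the double integral:

    ∬_D (80x^4) dA = ∫_0^{2} ∫_0^{3} (80x^4) dy dx.

Inner (y from 0 to 3): 240x^4.
Outer (x from 0 to 2): 1536.

Therefore ∮_C P dx + Q dy = 1536.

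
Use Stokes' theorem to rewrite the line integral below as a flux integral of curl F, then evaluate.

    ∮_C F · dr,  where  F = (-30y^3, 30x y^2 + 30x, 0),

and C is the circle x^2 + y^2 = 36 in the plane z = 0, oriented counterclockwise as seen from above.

Let S be the flat disk x^2 + y^2 ≤ 36 in the plane z = 0, with upward unit normal n̂ = ẑ. By Stokes' theorem,

    ∮_C F · dr = ∬_S (∇ × F) · n̂ dS = ∬_D (curl F)_z dA,

where D is the disk x^2 + y^2 ≤ 36.

Compute the curl of F = (-30y^3, 30x y^2 + 30x, 0):
    (∇ × F)_x = ∂F_z/∂y - ∂F_y/∂z = 0,
    (∇ × F)_y = ∂F_x/∂z - ∂F_z/∂x = 0,
    (∇ × F)_z = ∂F_y/∂x - ∂F_x/∂y = 120y^2 + 30.

On z = 0, (curl F)_z = 120y^2 + 30.

Convert to polar (x = r cos θ, y = r sin θ, dA = r dr dθ); the integrand becomes 120r^2sin(θ)^2 + 30, so

    ∬_D (curl F)_z dA = ∫_0^{2π} ∫_0^{6} (120r^2sin(θ)^2 + 30) · r dr dθ.

Inner (r from 0 to 6): 38880sin(θ)^2 + 540.
Outer (θ from 0 to 2π): 39960π.

Therefore ∮_C F · dr = 39960π.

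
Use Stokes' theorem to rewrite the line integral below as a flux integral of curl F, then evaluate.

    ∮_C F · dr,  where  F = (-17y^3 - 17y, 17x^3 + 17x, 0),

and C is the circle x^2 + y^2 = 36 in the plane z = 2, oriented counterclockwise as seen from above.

Let S be the flat disk x^2 + y^2 ≤ 36 in the plane z = 2, with upward unit normal n̂ = ẑ. By Stokes' theorem,

    ∮_C F · dr = ∬_S (∇ × F) · n̂ dS = ∬_D (curl F)_z dA,

where D is the disk x^2 + y^2 ≤ 36.

Compute the curl of F = (-17y^3 - 17y, 17x^3 + 17x, 0):
    (∇ × F)_x = ∂F_z/∂y - ∂F_y/∂z = 0,
    (∇ × F)_y = ∂F_x/∂z - ∂F_z/∂x = 0,
    (∇ × F)_z = ∂F_y/∂x - ∂F_x/∂y = 51x^2 + 51y^2 + 34.

On z = 2, (curl F)_z = 51x^2 + 51y^2 + 34.

Convert to polar (x = r cos θ, y = r sin θ, dA = r dr dθ); the integrand becomes 51r^2 + 34, so

    ∬_D (curl F)_z dA = ∫_0^{2π} ∫_0^{6} (51r^2 + 34) · r dr dθ.

Inner (r from 0 to 6): 17136.
Outer (θ from 0 to 2π): 34272π.

Therefore ∮_C F · dr = 34272π.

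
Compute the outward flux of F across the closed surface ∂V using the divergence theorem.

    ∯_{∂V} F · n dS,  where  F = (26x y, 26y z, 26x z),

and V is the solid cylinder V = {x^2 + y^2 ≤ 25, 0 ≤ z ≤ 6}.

By the divergence theorem,

    ∯_{∂V} F · n dS = ∭_V (∇ · F) dV.

Compute the divergence:
    ∇ · F = ∂F_x/∂x + ∂F_y/∂y + ∂F_z/∂z = 26y + 26z + 26x = 26x + 26y + 26z.

In cylindrical coordinates, x = r cos(θ), y = r sin(θ), z = z, dV = r dr dθ dz, with 0 ≤ r ≤ 5, 0 ≤ θ ≤ 2π, 0 ≤ z ≤ 6.

The integrand, after substitution and multiplying by the volume element, becomes (26sqrt(2)r sin(θ + π/4) + 26z) · r, so

    ∭_V (∇·F) dV = ∫_0^{2π} ∫_0^{5} ∫_0^{6} (26sqrt(2)r sin(θ + π/4) + 26z) · r dz dr dθ.

Inner (z from 0 to 6): 156r (sqrt(2)r sin(θ + π/4) + 3).
Middle (r from 0 to 5): 6500sqrt(2)sin(θ + π/4) + 5850.
Outer (θ from 0 to 2π): 11700π.

Therefore ∯_{∂V} F · n dS = 11700π.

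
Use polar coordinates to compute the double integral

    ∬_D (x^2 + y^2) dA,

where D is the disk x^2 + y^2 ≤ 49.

The region D is 0 ≤ r ≤ 7, 0 ≤ θ ≤ 2π in polar coordinates, where x = r cos(θ), y = r sin(θ), and dA = r dr dθ.

Under the substitution, the integrand becomes r^2, so

    ∬_D (x^2 + y^2) dA = ∫_{0}^{2π} ∫_{0}^{7} (r^2) · r dr dθ.

Inner integral (in r): ∫_{0}^{7} (r^2) · r dr = 2401/4.

Outer integral (in θ): ∫_{0}^{2π} (2401/4) dθ = 2401π/2.

Therefore ∬_D (x^2 + y^2) dA = 2401π/2.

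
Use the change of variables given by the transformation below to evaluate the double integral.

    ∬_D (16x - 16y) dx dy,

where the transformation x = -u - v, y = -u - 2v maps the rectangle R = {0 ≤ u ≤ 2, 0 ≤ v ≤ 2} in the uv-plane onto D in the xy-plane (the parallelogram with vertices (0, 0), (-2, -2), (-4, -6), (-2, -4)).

Compute the Jacobian determinant of (x, y) with respect to (u, v):

    ∂(x,y)/∂(u,v) = | -1  -1 | = (-1)(-2) - (-1)(-1) = 1.
                   | -1  -2 |

Its absolute value is |J| = 1 (the area scaling factor).

Substituting x = -u - v, y = -u - 2v into the integrand,

    16x - 16y → 16v,

so the integral becomes

    ∬_R (16v) · |J| du dv = ∫_0^2 ∫_0^2 (16v) dv du.

Inner (v): 32.
Outer (u): 64.

Therefore ∬_D (16x - 16y) dx dy = 64.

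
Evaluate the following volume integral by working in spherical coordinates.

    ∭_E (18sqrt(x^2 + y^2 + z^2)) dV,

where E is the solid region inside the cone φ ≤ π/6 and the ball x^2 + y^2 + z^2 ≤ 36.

In spherical coordinates, x = ρ sin(φ) cos(θ), y = ρ sin(φ) sin(θ), z = ρ cos(φ), and dV = ρ^2 sin(φ) dρ dφ dθ.

The integrand becomes 18ρ, so

    ∭_E (18sqrt(x^2 + y^2 + z^2)) dV = ∫_{0}^{2π} ∫_{0}^{π/6} ∫_{0}^{6} (18ρ) · ρ^2 sin(φ) dρ dφ dθ.

Inner (ρ): 5832sin(φ).
Middle (φ): 5832 - 2916sqrt(3).
Outer (θ): 5832π (2 - sqrt(3)).

Therefore the triple integral equals 5832π (2 - sqrt(3)).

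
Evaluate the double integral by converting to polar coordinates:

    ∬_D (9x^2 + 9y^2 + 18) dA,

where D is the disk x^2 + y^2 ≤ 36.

The region D is 0 ≤ r ≤ 6, 0 ≤ θ ≤ 2π in polar coordinates, where x = r cos(θ), y = r sin(θ), and dA = r dr dθ.

Under the substitution, the integrand becomes 9r^2 + 18, so

    ∬_D (9x^2 + 9y^2 + 18) dA = ∫_{0}^{2π} ∫_{0}^{6} (9r^2 + 18) · r dr dθ.

Inner integral (in r): ∫_{0}^{6} (9r^2 + 18) · r dr = 3240.

Outer integral (in θ): ∫_{0}^{2π} (3240) dθ = 6480π.

Therefore ∬_D (9x^2 + 9y^2 + 18) dA = 6480π.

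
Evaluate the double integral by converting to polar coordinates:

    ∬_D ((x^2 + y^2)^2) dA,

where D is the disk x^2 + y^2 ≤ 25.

The region D is 0 ≤ r ≤ 5, 0 ≤ θ ≤ 2π in polar coordinates, where x = r cos(θ), y = r sin(θ), and dA = r dr dθ.

Under the substitution, the integrand becomes r^4, so

    ∬_D ((x^2 + y^2)^2) dA = ∫_{0}^{2π} ∫_{0}^{5} (r^4) · r dr dθ.

Inner integral (in r): ∫_{0}^{5} (r^4) · r dr = 15625/6.

Outer integral (in θ): ∫_{0}^{2π} (15625/6) dθ = 15625π/3.

Therefore ∬_D ((x^2 + y^2)^2) dA = 15625π/3.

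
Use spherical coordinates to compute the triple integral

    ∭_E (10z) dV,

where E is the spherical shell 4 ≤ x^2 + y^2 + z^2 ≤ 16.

In spherical coordinates, x = ρ sin(φ) cos(θ), y = ρ sin(φ) sin(θ), z = ρ cos(φ), and dV = ρ^2 sin(φ) dρ dφ dθ.

The integrand becomes 10ρ cos(φ), so

    ∭_E (10z) dV = ∫_{0}^{2π} ∫_{0}^{π} ∫_{2}^{4} (10ρ cos(φ)) · ρ^2 sin(φ) dρ dφ dθ.

Inner (ρ): 300sin(2φ).
Middle (φ): 0.
Outer (θ): 0.

Therefore the triple integral equals 0.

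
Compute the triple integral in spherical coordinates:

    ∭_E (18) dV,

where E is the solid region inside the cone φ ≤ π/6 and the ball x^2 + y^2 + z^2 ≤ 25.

In spherical coordinates, x = ρ sin(φ) cos(θ), y = ρ sin(φ) sin(θ), z = ρ cos(φ), and dV = ρ^2 sin(φ) dρ dφ dθ.

The integrand becomes 18, so

    ∭_E (18) dV = ∫_{0}^{2π} ∫_{0}^{π/6} ∫_{0}^{5} (18) · ρ^2 sin(φ) dρ dφ dθ.

Inner (ρ): 750sin(φ).
Middle (φ): 750 - 375sqrt(3).
Outer (θ): 750π (2 - sqrt(3)).

Therefore the triple integral equals 750π (2 - sqrt(3)).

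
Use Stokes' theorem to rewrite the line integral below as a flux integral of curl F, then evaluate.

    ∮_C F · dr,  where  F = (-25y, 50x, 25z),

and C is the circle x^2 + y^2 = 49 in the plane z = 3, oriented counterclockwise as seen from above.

Let S be the flat disk x^2 + y^2 ≤ 49 in the plane z = 3, with upward unit normal n̂ = ẑ. By Stokes' theorem,

    ∮_C F · dr = ∬_S (∇ × F) · n̂ dS = ∬_D (curl F)_z dA,

where D is the disk x^2 + y^2 ≤ 49.

Compute the curl of F = (-25y, 50x, 25z):
    (∇ × F)_x = ∂F_z/∂y - ∂F_y/∂z = 0,
    (∇ × F)_y = ∂F_x/∂z - ∂F_z/∂x = 0,
    (∇ × F)_z = ∂F_y/∂x - ∂F_x/∂y = 75.

On z = 3, (curl F)_z = 75.

Convert to polar (x = r cos θ, y = r sin θ, dA = r dr dθ); the integrand becomes 75, so

    ∬_D (curl F)_z dA = ∫_0^{2π} ∫_0^{7} (75) · r dr dθ.

Inner (r from 0 to 7): 3675/2.
Outer (θ from 0 to 2π): 3675π.

Therefore ∮_C F · dr = 3675π.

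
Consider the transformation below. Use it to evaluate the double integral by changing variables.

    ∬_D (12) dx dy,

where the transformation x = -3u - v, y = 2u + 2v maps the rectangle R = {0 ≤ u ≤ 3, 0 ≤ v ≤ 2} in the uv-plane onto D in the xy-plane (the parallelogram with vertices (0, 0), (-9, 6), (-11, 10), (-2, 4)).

Compute the Jacobian determinant of (x, y) with respect to (u, v):

    ∂(x,y)/∂(u,v) = | -3  -1 | = (-3)(2) - (-1)(2) = -4.
                   | 2  2 |

Its absolute value is |J| = 4 (the area scaling factor).

Substituting x = -3u - v, y = 2u + 2v into the integrand,

    12 → 12,

so the integral becomes

    ∬_R (12) · |J| du dv = ∫_0^3 ∫_0^2 (48) dv du.

Inner (v): 96.
Outer (u): 288.

Therefore ∬_D (12) dx dy = 288.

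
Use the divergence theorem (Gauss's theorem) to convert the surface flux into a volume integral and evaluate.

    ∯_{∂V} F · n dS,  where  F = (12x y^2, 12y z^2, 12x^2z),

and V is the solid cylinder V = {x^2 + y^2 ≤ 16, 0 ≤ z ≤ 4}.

By the divergence theorem,

    ∯_{∂V} F · n dS = ∭_V (∇ · F) dV.

Compute the divergence:
    ∇ · F = ∂F_x/∂x + ∂F_y/∂y + ∂F_z/∂z = 12y^2 + 12z^2 + 12x^2 = 12x^2 + 12y^2 + 12z^2.

In cylindrical coordinates, x = r cos(θ), y = r sin(θ), z = z, dV = r dr dθ dz, with 0 ≤ r ≤ 4, 0 ≤ θ ≤ 2π, 0 ≤ z ≤ 4.

The integrand, after substitution and multiplying by the volume element, becomes (12r^2 + 12z^2) · r, so

    ∭_V (∇·F) dV = ∫_0^{2π} ∫_0^{4} ∫_0^{4} (12r^2 + 12z^2) · r dz dr dθ.

Inner (z from 0 to 4): 48r^3 + 256r.
Middle (r from 0 to 4): 5120.
Outer (θ from 0 to 2π): 10240π.

Therefore ∯_{∂V} F · n dS = 10240π.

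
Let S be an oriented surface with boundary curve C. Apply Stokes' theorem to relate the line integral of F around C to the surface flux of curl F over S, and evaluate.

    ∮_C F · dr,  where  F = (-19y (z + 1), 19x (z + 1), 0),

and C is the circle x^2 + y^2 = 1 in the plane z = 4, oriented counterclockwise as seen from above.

Let S be the flat disk x^2 + y^2 ≤ 1 in the plane z = 4, with upward unit normal n̂ = ẑ. By Stokes' theorem,

    ∮_C F · dr = ∬_S (∇ × F) · n̂ dS = ∬_D (curl F)_z dA,

where D is the disk x^2 + y^2 ≤ 1.

Compute the curl of F = (-19y (z + 1), 19x (z + 1), 0):
    (∇ × F)_x = ∂F_z/∂y - ∂F_y/∂z = -19x,
    (∇ × F)_y = ∂F_x/∂z - ∂F_z/∂x = -19y,
    (∇ × F)_z = ∂F_y/∂x - ∂F_x/∂y = 38z + 38.

On z = 4, (curl F)_z = 190.

Convert to polar (x = r cos θ, y = r sin θ, dA = r dr dθ); the integrand becomes 190, so

    ∬_D (curl F)_z dA = ∫_0^{2π} ∫_0^{1} (190) · r dr dθ.

Inner (r from 0 to 1): 95.
Outer (θ from 0 to 2π): 190π.

Therefore ∮_C F · dr = 190π.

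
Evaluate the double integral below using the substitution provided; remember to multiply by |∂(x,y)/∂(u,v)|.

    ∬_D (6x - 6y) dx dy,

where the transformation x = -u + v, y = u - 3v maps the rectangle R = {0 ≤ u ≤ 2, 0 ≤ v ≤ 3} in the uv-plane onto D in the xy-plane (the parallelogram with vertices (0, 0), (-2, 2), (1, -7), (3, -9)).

Compute the Jacobian determinant of (x, y) with respect to (u, v):

    ∂(x,y)/∂(u,v) = | -1  1 | = (-1)(-3) - (1)(1) = 2.
                   | 1  -3 |

Its absolute value is |J| = 2 (the area scaling factor).

Substituting x = -u + v, y = u - 3v into the integrand,

    6x - 6y → -12u + 24v,

so the integral becomes

    ∬_R (-12u + 24v) · |J| du dv = ∫_0^2 ∫_0^3 (-24u + 48v) dv du.

Inner (v): 216 - 72u.
Outer (u): 288.

Therefore ∬_D (6x - 6y) dx dy = 288.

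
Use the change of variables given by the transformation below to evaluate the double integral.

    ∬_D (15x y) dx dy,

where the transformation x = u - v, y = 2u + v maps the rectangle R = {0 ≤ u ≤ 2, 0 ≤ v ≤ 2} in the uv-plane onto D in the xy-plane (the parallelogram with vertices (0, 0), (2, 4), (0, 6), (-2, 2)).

Compute the Jacobian determinant of (x, y) with respect to (u, v):

    ∂(x,y)/∂(u,v) = | 1  -1 | = (1)(1) - (-1)(2) = 3.
                   | 2  1 |

Its absolute value is |J| = 3 (the area scaling factor).

Substituting x = u - v, y = 2u + v into the integrand,

    15x y → 30u^2 - 15u v - 15v^2,

so the integral becomes

    ∬_R (30u^2 - 15u v - 15v^2) · |J| du dv = ∫_0^2 ∫_0^2 (90u^2 - 45u v - 45v^2) dv du.

Inner (v): 180u^2 - 90u - 120.
Outer (u): 60.

Therefore ∬_D (15x y) dx dy = 60.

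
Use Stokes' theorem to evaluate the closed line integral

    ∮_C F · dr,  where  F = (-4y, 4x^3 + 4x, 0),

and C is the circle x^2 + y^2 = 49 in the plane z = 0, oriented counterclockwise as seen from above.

Let S be the flat disk x^2 + y^2 ≤ 49 in the plane z = 0, with upward unit normal n̂ = ẑ. By Stokes' theorem,

    ∮_C F · dr = ∬_S (∇ × F) · n̂ dS = ∬_D (curl F)_z dA,

where D is the disk x^2 + y^2 ≤ 49.

Compute the curl of F = (-4y, 4x^3 + 4x, 0):
    (∇ × F)_x = ∂F_z/∂y - ∂F_y/∂z = 0,
    (∇ × F)_y = ∂F_x/∂z - ∂F_z/∂x = 0,
    (∇ × F)_z = ∂F_y/∂x - ∂F_x/∂y = 12x^2 + 8.

On z = 0, (curl F)_z = 12x^2 + 8.

Convert to polar (x = r cos θ, y = r sin θ, dA = r dr dθ); the integrand becomes 12r^2cos(θ)^2 + 8, so

    ∬_D (curl F)_z dA = ∫_0^{2π} ∫_0^{7} (12r^2cos(θ)^2 + 8) · r dr dθ.

Inner (r from 0 to 7): 7203cos(θ)^2 + 196.
Outer (θ from 0 to 2π): 7595π.

Therefore ∮_C F · dr = 7595π.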